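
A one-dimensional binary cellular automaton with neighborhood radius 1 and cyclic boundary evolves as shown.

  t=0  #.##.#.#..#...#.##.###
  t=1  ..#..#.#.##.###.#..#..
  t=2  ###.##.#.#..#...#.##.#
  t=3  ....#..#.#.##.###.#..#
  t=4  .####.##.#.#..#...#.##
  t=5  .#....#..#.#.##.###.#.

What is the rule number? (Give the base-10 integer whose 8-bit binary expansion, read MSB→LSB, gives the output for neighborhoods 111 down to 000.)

15

  nb ###: next=.  (t=0,i=20, bit7=0)
  nb ##.: next=.  (t=0,i=0, bit6=0)
  nb #.#: next=.  (t=0,i=1, bit5=0)
  nb #..: next=.  (t=0,i=8, bit4=0)
  nb .##: next=#  (t=0,i=2, bit3=1)
  nb .#.: next=#  (t=0,i=5, bit2=1)
  nb ..#: next=#  (t=0,i=9, bit1=1)
  nb ...: next=#  (t=0,i=12, bit0=1)
  bits 00001111 = 15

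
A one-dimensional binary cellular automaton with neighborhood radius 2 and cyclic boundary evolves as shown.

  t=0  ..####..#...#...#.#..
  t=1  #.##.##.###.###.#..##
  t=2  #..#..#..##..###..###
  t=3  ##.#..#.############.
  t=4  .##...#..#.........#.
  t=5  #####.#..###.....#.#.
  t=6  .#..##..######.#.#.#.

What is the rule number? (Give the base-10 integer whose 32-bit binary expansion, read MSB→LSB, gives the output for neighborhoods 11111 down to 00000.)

925626866

  ##### -> .   bit 31 = 0  t=3,i=10
  ####. -> .   bit 30 = 0  t=0,i=4
  ###.# -> #   bit 29 = 1  t=1,i=0
  ###.. -> #   bit 28 = 1  t=0,i=5
  ##.## -> .   bit 27 = 0  t=1,i=1
  ##.#. -> #   bit 26 = 1  t=1,i=15
  ##..# -> #   bit 25 = 1  t=0,i=6
  ##... -> #   bit 24 = 1  t=4,i=3
  #.### -> .   bit 23 = 0  t=1,i=8
  #.##. -> .   bit 22 = 0  t=1,i=2
  #.#.# -> #   bit 21 = 1  t=5,i=19
  #.#.. -> .   bit 20 = 0  t=0,i=18
  #..## -> #   bit 19 = 1  t=1,i=18
  #..#. -> .   bit 18 = 0  t=0,i=7
  #...# -> #   bit 17 = 1  t=0,i=10
  #.... -> #   bit 16 = 1  t=0,i=20
  .#### -> #   bit 15 = 1  t=0,i=3
  .###. -> #   bit 14 = 1  t=1,i=9
  .##.# -> #   bit 13 = 1  t=1,i=3
  .##.. -> #   bit 12 = 1  t=2,i=10
  .#.## -> .   bit 11 = 0  t=3,i=7
  .#.#. -> .   bit 10 = 0  t=0,i=17
  .#..# -> .   bit 9 = 0  t=1,i=17
  .#... -> #   bit 8 = 1  t=0,i=9
  ..### -> #   bit 7 = 1  t=0,i=2
  ..##. -> #   bit 6 = 1  t=2,i=9
  ..#.# -> #   bit 5 = 1  t=0,i=16
  ..#.. -> #   bit 4 = 1  t=0,i=8
  ...## -> .   bit 3 = 0  t=0,i=1
  ...#. -> .   bit 2 = 0  t=0,i=11
  ....# -> #   bit 1 = 1  t=0,i=0
  ..... -> .   bit 0 = 0  t=4,i=12
  bits 00110111001010111111000111110010 = 925626866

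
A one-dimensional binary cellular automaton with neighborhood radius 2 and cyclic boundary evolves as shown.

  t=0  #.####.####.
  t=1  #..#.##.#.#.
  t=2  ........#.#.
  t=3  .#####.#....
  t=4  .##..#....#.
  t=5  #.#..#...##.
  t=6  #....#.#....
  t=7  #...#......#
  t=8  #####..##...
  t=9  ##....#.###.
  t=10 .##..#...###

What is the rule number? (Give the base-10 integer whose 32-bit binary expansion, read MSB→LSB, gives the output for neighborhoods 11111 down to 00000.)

690671765

  [31] ##### => .  t=3,i=3
  [30] ####. => .  t=0,i=4
  [29] ###.# => #  t=0,i=5
  [28] ###.. => .  t=8,i=4
  [27] ##.## => #  t=0,i=6
  [26] ##.#. => .  t=0,i=11
  [25] ##..# => .  t=4,i=3
  [24] ##... => #  t=7,i=1
  [23] #.### => .  t=0,i=2
  [22] #.##. => .  t=1,i=5
  [21] #.#.# => #  t=0,i=0
  [20] #.#.. => .  t=1,i=0
  [19] #..## => #  t=4,i=0
  [18] #..#. => .  t=1,i=2
  [17] #...# => #  t=5,i=7
  [16] #.... => .  t=2,i=0
  [15] .#### => #  t=0,i=3
  [14] .###. => #  t=9,i=9
  [13] .##.# => .  t=1,i=6
  [12] .##.. => #  t=4,i=2
  [11] .#.## => .  t=0,i=1
  [10] .#.#. => .  t=1,i=9
  [9] .#..# => .  t=1,i=1
  [8] .#... => .  t=2,i=11
  [7] ..### => #  t=3,i=1
  [6] ..##. => .  t=4,i=1
  [5] ..#.# => .  t=1,i=3
  [4] ..#.. => #  t=4,i=5
  [3] ...## => .  t=3,i=0
  [2] ...#. => #  t=2,i=7
  [1] ....# => .  t=2,i=6
  [0] ..... => #  t=2,i=1
  bits 00101001001010101101000010010101 = 690671765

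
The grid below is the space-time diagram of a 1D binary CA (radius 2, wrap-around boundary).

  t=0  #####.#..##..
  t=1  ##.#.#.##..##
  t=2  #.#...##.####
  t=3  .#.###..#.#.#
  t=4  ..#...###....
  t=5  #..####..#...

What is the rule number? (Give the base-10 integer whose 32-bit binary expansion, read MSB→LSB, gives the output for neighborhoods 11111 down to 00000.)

  nb #####: next=.  (t=0,i=2, bit31=0)
  nb ####.: next=#  (t=0,i=3, bit30=1)
  nb ###.#: next=.  (t=0,i=4, bit29=0)
  nb ###..: next=.  (t=3,i=5, bit28=0)
  nb ##.##: next=#  (t=2,i=8, bit27=1)
  nb ##.#.: next=#  (t=0,i=5, bit26=1)
  nb ##..#: next=#  (t=0,i=11, bit25=1)
  nb ##...: next=#  (t=4,i=9, bit24=1)
  nb #.###: next=.  (t=2,i=9, bit23=0)
  nb #.##.: next=#  (t=1,i=7, bit22=1)
  nb #.#.#: next=.  (t=1,i=3, bit21=0)
  nb #.#..: next=.  (t=0,i=6, bit20=0)
  nb #..##: next=#  (t=0,i=8, bit19=1)
  nb #..#.: next=#  (t=3,i=7, bit18=1)
  nb #...#: next=#  (t=2,i=4, bit17=1)
  nb #....: next=.  (t=4,i=10, bit16=0)
  nb .####: next=#  (t=0,i=1, bit15=1)
  nb .###.: next=.  (t=3,i=4, bit14=0)
  nb .##.#: next=.  (t=2,i=7, bit13=0)
  nb .##..: next=.  (t=0,i=10, bit12=0)
  nb .#.##: next=#  (t=1,i=6, bit11=1)
  nb .#.#.: next=.  (t=1,i=4, bit10=0)
  nb .#..#: next=#  (t=0,i=7, bit9=1)
  nb .#...: next=#  (t=2,i=3, bit8=1)
  nb ..###: next=#  (t=0,i=0, bit7=1)
  nb ..##.: next=.  (t=0,i=9, bit6=0)
  nb ..#.#: next=#  (t=3,i=8, bit5=1)
  nb ..#..: next=.  (t=4,i=2, bit4=0)
  nb ...##: next=#  (t=2,i=5, bit3=1)
  nb ...#.: next=.  (t=4,i=1, bit2=0)
  nb ....#: next=#  (t=4,i=0, bit1=1)
  nb .....: next=.  (t=4,i=11, bit0=0)
  bits 01001111010011101000101110101010 = 1330547626

1330547626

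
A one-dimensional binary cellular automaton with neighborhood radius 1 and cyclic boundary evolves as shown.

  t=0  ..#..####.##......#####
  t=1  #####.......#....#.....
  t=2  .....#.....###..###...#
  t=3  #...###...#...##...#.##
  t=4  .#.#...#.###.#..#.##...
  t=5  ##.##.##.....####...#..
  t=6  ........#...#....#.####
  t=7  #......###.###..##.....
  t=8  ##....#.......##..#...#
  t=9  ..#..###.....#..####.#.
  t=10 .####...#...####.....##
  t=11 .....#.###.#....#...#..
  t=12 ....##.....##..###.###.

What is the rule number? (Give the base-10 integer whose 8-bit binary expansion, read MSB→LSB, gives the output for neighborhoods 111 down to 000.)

22

  [7] ### => .  t=0,i=6
  [6] ##. => .  t=0,i=8
  [5] #.# => .  t=0,i=9
  [4] #.. => #  t=0,i=0
  [3] .## => .  t=0,i=5
  [2] .#. => #  t=0,i=2
  [1] ..# => #  t=0,i=1
  [0] ... => .  t=0,i=13
  bits 00010110 = 22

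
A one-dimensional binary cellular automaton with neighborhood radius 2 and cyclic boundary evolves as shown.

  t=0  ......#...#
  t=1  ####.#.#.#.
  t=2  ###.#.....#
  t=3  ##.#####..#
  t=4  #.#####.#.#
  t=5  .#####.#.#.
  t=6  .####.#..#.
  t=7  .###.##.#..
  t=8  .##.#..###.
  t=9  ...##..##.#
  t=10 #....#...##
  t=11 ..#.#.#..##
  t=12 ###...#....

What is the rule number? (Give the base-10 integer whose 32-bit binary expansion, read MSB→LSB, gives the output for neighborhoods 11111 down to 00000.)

3465922981

  nb #####: next=#  (t=3,i=5, bit31=1)
  nb ####.: next=#  (t=1,i=2, bit30=1)
  nb ###.#: next=.  (t=1,i=3, bit29=0)
  nb ###..: next=.  (t=3,i=7, bit28=0)
  nb ##.##: next=#  (t=3,i=2, bit27=1)
  nb ##.#.: next=#  (t=1,i=4, bit26=1)
  nb ##..#: next=#  (t=3,i=8, bit25=1)
  nb ##...: next=.  (t=10,i=1, bit24=0)
  nb #.###: next=#  (t=1,i=0, bit23=1)
  nb #.##.: next=.  (t=4,i=10, bit22=0)
  nb #.#.#: next=.  (t=1,i=5, bit21=0)
  nb #.#..: next=#  (t=2,i=4, bit20=1)
  nb #..##: next=.  (t=3,i=9, bit19=0)
  nb #..#.: next=#  (t=6,i=8, bit18=1)
  nb #...#: next=.  (t=0,i=8, bit17=0)
  nb #....: next=#  (t=0,i=1, bit16=1)
  nb .####: next=#  (t=1,i=1, bit15=1)
  nb .###.: next=#  (t=3,i=0, bit14=1)
  nb .##.#: next=.  (t=4,i=0, bit13=0)
  nb .##..: next=.  (t=9,i=4, bit12=0)
  nb .#.##: next=#  (t=1,i=10, bit11=1)
  nb .#.#.: next=.  (t=1,i=6, bit10=0)
  nb .#..#: next=.  (t=5,i=10, bit9=0)
  nb .#...: next=#  (t=0,i=0, bit8=1)
  nb ..###: next=#  (t=2,i=10, bit7=1)
  nb ..##.: next=.  (t=8,i=1, bit6=0)
  nb ..#.#: next=#  (t=11,i=2, bit5=1)
  nb ..#..: next=.  (t=0,i=6, bit4=0)
  nb ...##: next=.  (t=2,i=9, bit3=0)
  nb ...#.: next=#  (t=0,i=5, bit2=1)
  nb ....#: next=.  (t=0,i=4, bit1=0)
  nb .....: next=#  (t=0,i=2, bit0=1)
  bits 11001110100101011100100110100101 = 3465922981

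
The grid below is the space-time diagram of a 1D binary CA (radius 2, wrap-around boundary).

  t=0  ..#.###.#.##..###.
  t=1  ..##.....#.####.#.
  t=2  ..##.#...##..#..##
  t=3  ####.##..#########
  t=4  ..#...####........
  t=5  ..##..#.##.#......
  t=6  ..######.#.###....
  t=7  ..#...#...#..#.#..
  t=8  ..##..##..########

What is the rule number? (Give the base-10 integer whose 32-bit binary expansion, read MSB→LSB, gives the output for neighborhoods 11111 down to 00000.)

  ##### -> .   bit 31 = 0  t=3,i=0
  ####. -> #   bit 30 = 1  t=1,i=13
  ###.# -> .   bit 29 = 0  t=0,i=6
  ###.. -> #   bit 28 = 1  t=0,i=16
  ##.## -> .   bit 27 = 0  t=3,i=4
  ##.#. -> .   bit 26 = 0  t=0,i=7
  ##..# -> #   bit 25 = 1  t=0,i=12
  ##... -> .   bit 24 = 0  t=0,i=17
  #.### -> .   bit 23 = 0  t=0,i=4
  #.##. -> .   bit 22 = 0  t=0,i=10
  #.#.# -> .   bit 21 = 0  t=0,i=8
  #.#.. -> #   bit 20 = 1  t=1,i=16
  #..## -> #   bit 19 = 1  t=0,i=13
  #..#. -> #   bit 18 = 1  t=2,i=12
  #...# -> .   bit 17 = 0  t=0,i=0
  #.... -> #   bit 16 = 1  t=1,i=5
  .#### -> .   bit 15 = 0  t=1,i=12
  .###. -> .   bit 14 = 0  t=0,i=5
  .##.# -> #   bit 13 = 1  t=2,i=3
  .##.. -> #   bit 12 = 1  t=0,i=11
  .#.## -> #   bit 11 = 1  t=0,i=3
  .#.#. -> #   bit 10 = 1  t=7,i=14
  .#..# -> #   bit 9 = 1  t=2,i=14
  .#... -> #   bit 8 = 1  t=1,i=17
  ..### -> #   bit 7 = 1  t=0,i=14
  ..##. -> #   bit 6 = 1  t=1,i=2
  ..#.# -> #   bit 5 = 1  t=0,i=2
  ..#.. -> #   bit 4 = 1  t=2,i=13
  ...## -> .   bit 3 = 0  t=1,i=1
  ...#. -> .   bit 2 = 0  t=0,i=1
  ....# -> .   bit 1 = 0  t=1,i=7
  ..... -> .   bit 0 = 0  t=1,i=6
  bits 01010010000111010011111111110000 = 1377648624

1377648624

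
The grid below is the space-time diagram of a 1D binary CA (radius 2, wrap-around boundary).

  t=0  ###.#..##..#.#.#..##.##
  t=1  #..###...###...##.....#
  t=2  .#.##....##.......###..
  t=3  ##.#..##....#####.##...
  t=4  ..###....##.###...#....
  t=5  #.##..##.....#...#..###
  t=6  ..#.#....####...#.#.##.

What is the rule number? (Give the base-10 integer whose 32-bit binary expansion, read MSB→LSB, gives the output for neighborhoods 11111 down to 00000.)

2253767335

  #####|#  b31=1 t=0,i=0
  ####.|.  b30=0 t=0,i=1
  ###.#|.  b29=0 t=0,i=2
  ###..|.  b28=0 t=1,i=5
  ##.##|.  b27=0 t=0,i=20
  ##.#.|#  b26=1 t=0,i=3
  ##..#|#  b25=1 t=0,i=9
  ##...|.  b24=0 t=1,i=6
  #.###|.  b23=0 t=0,i=21
  #.##.|#  b22=1 t=2,i=3
  #.#.#|.  b21=0 t=0,i=13
  #.#..|#  b20=1 t=0,i=4
  #..##|.  b19=0 t=0,i=6
  #..#.|#  b18=1 t=0,i=10
  #...#|.  b17=0 t=1,i=7
  #....|#  b16=1 t=1,i=18
  .####|#  b15=1 t=0,i=22
  .###.|#  b14=1 t=1,i=4
  .##.#|.  b13=0 t=0,i=19
  .##..|.  b12=0 t=0,i=8
  .#.##|.  b11=0 t=2,i=2
  .#.#.|.  b10=0 t=0,i=12
  .#..#|#  b9=1 t=0,i=5
  .#...|.  b8=0 t=4,i=19
  ..###|#  b7=1 t=1,i=3
  ..##.|.  b6=0 t=0,i=7
  ..#.#|#  b5=1 t=0,i=11
  ..#..|.  b4=0 t=4,i=18
  ...##|.  b3=0 t=1,i=8
  ...#.|#  b2=1 t=2,i=0
  ....#|#  b1=1 t=1,i=20
  .....|#  b0=1 t=1,i=19
  bits 10000110010101011100001010100111 = 2253767335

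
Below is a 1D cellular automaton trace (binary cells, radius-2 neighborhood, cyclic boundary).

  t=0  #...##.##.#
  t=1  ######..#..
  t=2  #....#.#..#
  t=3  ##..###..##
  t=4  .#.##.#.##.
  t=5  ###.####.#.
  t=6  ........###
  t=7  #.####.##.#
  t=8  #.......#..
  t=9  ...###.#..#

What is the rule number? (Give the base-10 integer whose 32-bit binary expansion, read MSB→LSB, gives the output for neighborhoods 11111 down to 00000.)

  [31] ##### => .  t=1,i=2
  [30] ####. => .  t=1,i=4
  [29] ###.# => .  t=5,i=2
  [28] ###.. => #  t=1,i=5
  [27] ##.## => .  t=0,i=6
  [26] ##.#. => #  t=4,i=5
  [25] ##..# => .  t=1,i=6
  [24] ##... => #  t=0,i=1
  [23] #.### => .  t=5,i=0
  [22] #.##. => .  t=0,i=7
  [21] #.#.# => #  t=4,i=6
  [20] #.#.. => .  t=2,i=7
  [19] #..## => #  t=1,i=10
  [18] #..#. => #  t=1,i=7
  [17] #...# => #  t=0,i=2
  [16] #.... => .  t=2,i=2
  [15] .#### => .  t=1,i=1
  [14] .###. => .  t=3,i=5
  [13] .##.# => #  t=0,i=5
  [12] .##.. => #  t=0,i=0
  [11] .#.## => #  t=4,i=2
  [10] .#.#. => #  t=2,i=6
  [9] .#..# => .  t=1,i=9
  [8] .#... => .  t=8,i=1
  [7] ..### => #  t=1,i=0
  [6] ..##. => #  t=0,i=4
  [5] ..#.# => #  t=2,i=5
  [4] ..#.. => .  t=1,i=8
  [3] ...## => #  t=0,i=3
  [2] ...#. => #  t=2,i=4
  [1] ....# => .  t=2,i=3
  [0] ..... => #  t=6,i=2
  bits 00010101001011100011110011101101 = 355351789

355351789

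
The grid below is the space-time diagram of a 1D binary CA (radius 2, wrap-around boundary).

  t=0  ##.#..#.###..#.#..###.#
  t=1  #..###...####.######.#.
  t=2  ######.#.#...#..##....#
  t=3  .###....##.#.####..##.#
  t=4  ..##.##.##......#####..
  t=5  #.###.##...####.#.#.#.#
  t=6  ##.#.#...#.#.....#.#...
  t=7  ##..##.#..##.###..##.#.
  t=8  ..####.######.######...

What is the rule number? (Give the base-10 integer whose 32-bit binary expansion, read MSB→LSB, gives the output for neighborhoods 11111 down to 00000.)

  #####|#  b31=1 t=1,i=16
  ####.|.  b30=0 t=1,i=11
  ###.#|.  b29=0 t=0,i=1
  ###..|#  b28=1 t=0,i=10
  ##.##|#  b27=1 t=0,i=21
  ##.#.|.  b26=0 t=0,i=2
  ##..#|#  b25=1 t=0,i=11
  ##...|.  b24=0 t=1,i=6
  #.###|.  b23=0 t=0,i=8
  #.##.|.  b22=0 t=4,i=5
  #.#.#|.  b21=0 t=1,i=21
  #.#..|#  b20=1 t=0,i=3
  #..##|#  b19=1 t=0,i=17
  #..#.|#  b18=1 t=0,i=5
  #...#|#  b17=1 t=1,i=7
  #....|#  b16=1 t=2,i=19
  .####|.  b15=0 t=1,i=10
  .###.|#  b14=1 t=0,i=0
  .##.#|#  b13=1 t=3,i=9
  .##..|.  b12=0 t=2,i=17
  .#.##|.  b11=0 t=0,i=7
  .#.#.|#  b10=1 t=0,i=14
  .#..#|#  b9=1 t=0,i=4
  .#...|.  b8=0 t=2,i=10
  ..###|#  b7=1 t=0,i=18
  ..##.|#  b6=1 t=2,i=16
  ..#.#|.  b5=0 t=0,i=6
  ..#..|#  b4=1 t=2,i=13
  ...##|.  b3=0 t=1,i=8
  ...#.|.  b2=0 t=2,i=12
  ....#|#  b1=1 t=2,i=20
  .....|#  b0=1 t=4,i=12
  bits 10011010000111110110011011010011 = 2585749203

2585749203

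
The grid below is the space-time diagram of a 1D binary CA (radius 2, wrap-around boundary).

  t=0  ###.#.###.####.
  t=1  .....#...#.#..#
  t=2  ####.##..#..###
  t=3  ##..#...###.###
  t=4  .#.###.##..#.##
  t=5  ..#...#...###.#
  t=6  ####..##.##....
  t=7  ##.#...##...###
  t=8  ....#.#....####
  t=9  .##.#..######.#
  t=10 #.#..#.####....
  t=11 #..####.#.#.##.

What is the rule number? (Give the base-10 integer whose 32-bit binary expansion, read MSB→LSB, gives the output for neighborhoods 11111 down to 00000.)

2550508475

  #####|#  b31=1 t=2,i=0
  ####.|.  b30=0 t=0,i=12
  ###.#|.  b29=0 t=0,i=2
  ###..|#  b28=1 t=3,i=1
  ##.##|#  b27=1 t=0,i=9
  ##.#.|.  b26=0 t=0,i=3
  ##..#|.  b25=0 t=2,i=7
  ##...|.  b24=0 t=6,i=11
  #.###|.  b23=0 t=0,i=0
  #.##.|.  b22=0 t=2,i=5
  #.#.#|.  b21=0 t=0,i=4
  #.#..|.  b20=0 t=1,i=11
  #..##|.  b19=0 t=2,i=11
  #..#.|#  b18=1 t=1,i=13
  #...#|.  b17=0 t=1,i=7
  #....|#  b16=1 t=1,i=1
  .####|#  b15=1 t=0,i=11
  .###.|.  b14=0 t=0,i=1
  .##.#|#  b13=1 t=4,i=14
  .##..|.  b12=0 t=2,i=6
  .#.##|#  b11=1 t=0,i=5
  .#.#.|.  b10=0 t=1,i=10
  .#..#|#  b9=1 t=1,i=12
  .#...|#  b8=1 t=1,i=0
  ..###|#  b7=1 t=2,i=12
  ..##.|.  b6=0 t=6,i=6
  ..#.#|#  b5=1 t=1,i=9
  ..#..|#  b4=1 t=1,i=5
  ...##|#  b3=1 t=3,i=7
  ...#.|.  b2=0 t=1,i=4
  ....#|#  b1=1 t=1,i=3
  .....|#  b0=1 t=1,i=2
  bits 10011000000001011010101110111011 = 2550508475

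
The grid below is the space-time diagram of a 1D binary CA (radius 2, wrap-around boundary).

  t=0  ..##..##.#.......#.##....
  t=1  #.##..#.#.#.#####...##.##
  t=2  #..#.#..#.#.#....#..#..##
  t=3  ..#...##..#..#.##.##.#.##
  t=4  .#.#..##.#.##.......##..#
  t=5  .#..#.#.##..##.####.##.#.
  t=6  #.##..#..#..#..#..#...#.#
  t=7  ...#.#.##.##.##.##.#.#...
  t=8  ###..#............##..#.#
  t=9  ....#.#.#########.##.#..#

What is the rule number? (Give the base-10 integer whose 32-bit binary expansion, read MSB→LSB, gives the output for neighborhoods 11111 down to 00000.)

  [31] ##### => .  t=1,i=14
  [30] ####. => .  t=1,i=15
  [29] ###.# => #  t=1,i=0
  [28] ###.. => .  t=1,i=16
  [27] ##.## => .  t=1,i=1
  [26] ##.#. => #  t=0,i=8
  [25] ##..# => .  t=0,i=4
  [24] ##... => #  t=0,i=21
  [23] #.### => #  t=1,i=12
  [22] #.##. => .  t=0,i=19
  [21] #.#.# => #  t=1,i=8
  [20] #.#.. => .  t=0,i=9
  [19] #..## => .  t=0,i=5
  [18] #..#. => #  t=1,i=5
  [17] #...# => .  t=1,i=18
  [16] #.... => .  t=0,i=11
  [15] .#### => .  t=1,i=13
  [14] .###. => #  t=1,i=24
  [13] .##.# => .  t=0,i=7
  [12] .##.. => #  t=0,i=3
  [11] .#.## => .  t=0,i=18
  [10] .#.#. => .  t=1,i=7
  [9] .#..# => #  t=2,i=6
  [8] .#... => #  t=0,i=10
  [7] ..### => #  t=2,i=23
  [6] ..##. => #  t=0,i=2
  [5] ..#.# => .  t=0,i=17
  [4] ..#.. => .  t=2,i=17
  [3] ...## => .  t=0,i=1
  [2] ...#. => #  t=0,i=16
  [1] ....# => #  t=0,i=0
  [0] ..... => #  t=0,i=12
  bits 00100101101001000101001111000111 = 631526343

631526343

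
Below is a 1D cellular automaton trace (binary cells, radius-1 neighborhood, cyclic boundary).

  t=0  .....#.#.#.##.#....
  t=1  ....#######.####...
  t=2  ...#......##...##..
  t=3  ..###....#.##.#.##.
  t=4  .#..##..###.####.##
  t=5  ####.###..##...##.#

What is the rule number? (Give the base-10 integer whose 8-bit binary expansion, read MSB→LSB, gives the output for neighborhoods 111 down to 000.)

  ### -> .   bit 7 = 0  t=1,i=5
  ##. -> #   bit 6 = 1  t=0,i=12
  #.# -> #   bit 5 = 1  t=0,i=6
  #.. -> #   bit 4 = 1  t=0,i=15
  .## -> .   bit 3 = 0  t=0,i=11
  .#. -> #   bit 2 = 1  t=0,i=5
  ..# -> #   bit 1 = 1  t=0,i=4
  ... -> .   bit 0 = 0  t=0,i=0
  bits 01110110 = 118

118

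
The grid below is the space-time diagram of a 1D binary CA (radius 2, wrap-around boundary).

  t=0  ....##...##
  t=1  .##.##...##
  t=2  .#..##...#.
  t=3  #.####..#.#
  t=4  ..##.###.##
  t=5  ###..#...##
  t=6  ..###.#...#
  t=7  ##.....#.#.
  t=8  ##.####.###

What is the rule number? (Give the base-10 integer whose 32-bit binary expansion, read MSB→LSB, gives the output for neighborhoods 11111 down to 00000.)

  [31] ##### => .  t=5,i=0
  [30] ####. => .  t=3,i=4
  [29] ###.# => .  t=4,i=7
  [28] ###.. => #  t=3,i=5
  [27] ##.## => .  t=1,i=0
  [26] ##.#. => .  t=6,i=5
  [25] ##..# => #  t=3,i=6
  [24] ##... => .  t=0,i=0
  [23] #.### => #  t=3,i=2
  [22] #.##. => #  t=1,i=1
  [21] #.#.# => #  t=7,i=9
  [20] #.#.. => .  t=6,i=6
  [19] #..## => #  t=2,i=3
  [18] #..#. => #  t=2,i=0
  [17] #...# => .  t=0,i=7
  [16] #.... => #  t=0,i=1
  [15] .#### => #  t=3,i=3
  [14] .###. => .  t=4,i=6
  [13] .##.# => .  t=1,i=2
  [12] .##.. => #  t=0,i=5
  [11] .#.## => #  t=3,i=9
  [10] .#.#. => #  t=7,i=8
  [9] .#..# => #  t=2,i=2
  [8] .#... => #  t=5,i=6
  [7] ..### => .  t=5,i=9
  [6] ..##. => #  t=0,i=4
  [5] ..#.# => .  t=3,i=8
  [4] ..#.. => .  t=2,i=1
  [3] ...## => .  t=0,i=3
  [2] ...#. => #  t=2,i=8
  [1] ....# => #  t=0,i=2
  [0] ..... => #  t=7,i=4
  bits 00010010111011011001111101000111 = 317562695

317562695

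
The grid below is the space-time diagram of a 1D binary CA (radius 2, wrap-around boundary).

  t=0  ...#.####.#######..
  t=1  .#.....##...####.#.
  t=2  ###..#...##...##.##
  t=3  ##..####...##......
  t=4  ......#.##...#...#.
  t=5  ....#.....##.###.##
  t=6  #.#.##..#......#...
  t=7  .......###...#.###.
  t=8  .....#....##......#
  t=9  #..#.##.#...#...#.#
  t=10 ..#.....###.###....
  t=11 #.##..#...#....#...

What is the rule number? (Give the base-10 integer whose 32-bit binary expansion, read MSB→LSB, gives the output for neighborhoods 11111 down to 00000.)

  ##### -> #   bit 31 = 1  t=0,i=12
  ####. -> #   bit 30 = 1  t=0,i=7
  ###.# -> #   bit 29 = 1  t=0,i=8
  ###.. -> .   bit 28 = 0  t=0,i=16
  ##.## -> .   bit 27 = 0  t=0,i=9
  ##.#. -> .   bit 26 = 0  t=1,i=16
  ##..# -> .   bit 25 = 0  t=2,i=3
  ##... -> #   bit 24 = 1  t=0,i=17
  #.### -> .   bit 23 = 0  t=0,i=5
  #.##. -> .   bit 22 = 0  t=4,i=8
  #.#.# -> .   bit 21 = 0  t=6,i=2
  #.#.. -> #   bit 20 = 1  t=1,i=17
  #..## -> .   bit 19 = 0  t=3,i=3
  #..#. -> #   bit 18 = 1  t=1,i=0
  #...# -> #   bit 17 = 1  t=1,i=10
  #.... -> .   bit 16 = 0  t=0,i=18
  .#### -> .   bit 15 = 0  t=0,i=6
  .###. -> .   bit 14 = 0  t=5,i=14
  .##.# -> .   bit 13 = 0  t=2,i=15
  .##.. -> .   bit 12 = 0  t=1,i=8
  .#.## -> .   bit 11 = 0  t=0,i=4
  .#.#. -> .   bit 10 = 0  t=6,i=1
  .#..# -> #   bit 9 = 1  t=1,i=18
  .#... -> #   bit 8 = 1  t=1,i=2
  ..### -> .   bit 7 = 0  t=1,i=12
  ..##. -> .   bit 6 = 0  t=1,i=7
  ..#.# -> .   bit 5 = 0  t=0,i=3
  ..#.. -> #   bit 4 = 1  t=1,i=1
  ...## -> .   bit 3 = 0  t=1,i=6
  ...#. -> .   bit 2 = 0  t=0,i=2
  ....# -> #   bit 1 = 1  t=0,i=1
  ..... -> .   bit 0 = 0  t=0,i=0
  bits 11100001000101100000001100010010 = 3776316178

3776316178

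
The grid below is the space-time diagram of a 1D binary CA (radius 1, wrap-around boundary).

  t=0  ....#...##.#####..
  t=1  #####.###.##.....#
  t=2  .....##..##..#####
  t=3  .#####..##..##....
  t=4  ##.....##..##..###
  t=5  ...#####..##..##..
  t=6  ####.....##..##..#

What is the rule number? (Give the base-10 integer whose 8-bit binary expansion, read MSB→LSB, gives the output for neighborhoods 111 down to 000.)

  [7] ### => .  t=0,i=12
  [6] ##. => .  t=0,i=9
  [5] #.# => #  t=0,i=10
  [4] #.. => .  t=0,i=5
  [3] .## => #  t=0,i=8
  [2] .#. => #  t=0,i=4
  [1] ..# => #  t=0,i=3
  [0] ... => #  t=0,i=0
  bits 00101111 = 47

47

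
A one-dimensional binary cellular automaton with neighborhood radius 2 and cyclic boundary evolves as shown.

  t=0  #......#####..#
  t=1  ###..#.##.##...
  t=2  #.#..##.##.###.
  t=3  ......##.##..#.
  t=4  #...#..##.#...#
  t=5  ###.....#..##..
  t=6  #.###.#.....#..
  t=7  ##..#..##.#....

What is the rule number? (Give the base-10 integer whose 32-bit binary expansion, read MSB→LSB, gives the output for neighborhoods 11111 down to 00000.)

  nb #####: next=.  (t=0,i=9, bit31=0)
  nb ####.: next=#  (t=0,i=10, bit30=1)
  nb ###.#: next=#  (t=2,i=13, bit29=1)
  nb ###..: next=#  (t=0,i=11, bit28=1)
  nb ##.##: next=#  (t=1,i=9, bit27=1)
  nb ##.#.: next=.  (t=2,i=14, bit26=0)
  nb ##..#: next=.  (t=0,i=12, bit25=0)
  nb ##...: next=#  (t=0,i=1, bit24=1)
  nb #.###: next=.  (t=2,i=11, bit23=0)
  nb #.##.: next=.  (t=1,i=7, bit22=0)
  nb #.#.#: next=.  (t=2,i=0, bit21=0)
  nb #.#..: next=.  (t=2,i=2, bit20=0)
  nb #..##: next=.  (t=0,i=13, bit19=0)
  nb #..#.: next=.  (t=1,i=4, bit18=0)
  nb #...#: next=#  (t=1,i=13, bit17=1)
  nb #....: next=#  (t=0,i=2, bit16=1)
  nb .####: next=#  (t=0,i=8, bit15=1)
  nb .###.: next=.  (t=1,i=1, bit14=0)
  nb .##.#: next=#  (t=1,i=8, bit13=1)
  nb .##..: next=#  (t=0,i=0, bit12=1)
  nb .#.##: next=#  (t=1,i=6, bit11=1)
  nb .#.#.: next=.  (t=2,i=1, bit10=0)
  nb .#..#: next=.  (t=2,i=3, bit9=0)
  nb .#...: next=#  (t=3,i=14, bit8=1)
  nb ..###: next=#  (t=0,i=7, bit7=1)
  nb ..##.: next=.  (t=0,i=14, bit6=0)
  nb ..#.#: next=#  (t=1,i=5, bit5=1)
  nb ..#..: next=.  (t=3,i=13, bit4=0)
  nb ...##: next=.  (t=0,i=6, bit3=0)
  nb ...#.: next=.  (t=4,i=3, bit2=0)
  nb ....#: next=#  (t=0,i=5, bit1=1)
  nb .....: next=.  (t=0,i=3, bit0=0)
  bits 01111001000000111011100110100010 = 2030287266

2030287266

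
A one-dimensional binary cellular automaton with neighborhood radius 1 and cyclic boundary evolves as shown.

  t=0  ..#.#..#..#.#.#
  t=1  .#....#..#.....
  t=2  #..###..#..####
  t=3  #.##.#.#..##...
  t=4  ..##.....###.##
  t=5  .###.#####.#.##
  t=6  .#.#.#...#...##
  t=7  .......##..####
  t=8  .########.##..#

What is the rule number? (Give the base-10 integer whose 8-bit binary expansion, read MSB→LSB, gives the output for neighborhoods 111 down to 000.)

  [7] ### => .  t=2,i=4
  [6] ##. => #  t=2,i=0
  [5] #.# => .  t=0,i=3
  [4] #.. => .  t=0,i=0
  [3] .## => #  t=2,i=3
  [2] .#. => .  t=0,i=2
  [1] ..# => #  t=0,i=1
  [0] ... => #  t=1,i=3
  bits 01001011 = 75

75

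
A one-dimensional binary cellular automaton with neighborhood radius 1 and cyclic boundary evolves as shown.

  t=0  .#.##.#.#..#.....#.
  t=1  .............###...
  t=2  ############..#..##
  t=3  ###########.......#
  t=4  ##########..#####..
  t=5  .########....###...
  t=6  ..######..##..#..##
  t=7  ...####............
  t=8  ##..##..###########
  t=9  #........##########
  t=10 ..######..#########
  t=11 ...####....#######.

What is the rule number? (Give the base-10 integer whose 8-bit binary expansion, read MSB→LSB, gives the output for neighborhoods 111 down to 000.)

129

  [7] ### => #  t=1,i=14
  [6] ##. => .  t=0,i=4
  [5] #.# => .  t=0,i=2
  [4] #.. => .  t=0,i=9
  [3] .## => .  t=0,i=3
  [2] .#. => .  t=0,i=1
  [1] ..# => .  t=0,i=0
  [0] ... => #  t=0,i=13
  bits 10000001 = 129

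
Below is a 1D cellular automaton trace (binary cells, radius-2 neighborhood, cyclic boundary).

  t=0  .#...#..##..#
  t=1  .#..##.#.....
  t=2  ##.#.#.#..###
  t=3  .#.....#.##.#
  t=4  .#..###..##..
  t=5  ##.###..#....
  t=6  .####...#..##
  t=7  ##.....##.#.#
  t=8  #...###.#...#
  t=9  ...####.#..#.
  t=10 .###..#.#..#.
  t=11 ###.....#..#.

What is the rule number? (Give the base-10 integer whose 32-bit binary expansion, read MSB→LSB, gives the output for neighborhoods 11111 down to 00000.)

  [31] ##### => #  t=2,i=12
  [30] ####. => .  t=2,i=0
  [29] ###.# => #  t=2,i=1
  [28] ###.. => .  t=4,i=6
  [27] ##.## => #  t=5,i=2
  [26] ##.#. => .  t=1,i=6
  [25] ##..# => .  t=0,i=10
  [24] ##... => .  t=4,i=11
  [23] #.### => #  t=5,i=3
  [22] #.##. => #  t=3,i=9
  [21] #.#.# => .  t=2,i=3
  [20] #.#.. => #  t=0,i=1
  [19] #..## => #  t=0,i=7
  [18] #..#. => .  t=0,i=11
  [17] #...# => .  t=0,i=3
  [16] #.... => .  t=1,i=9
  [15] .#### => .  t=2,i=11
  [14] .###. => #  t=4,i=5
  [13] .##.# => #  t=1,i=5
  [12] .##.. => .  t=0,i=9
  [11] .#.## => .  t=3,i=8
  [10] .#.#. => .  t=0,i=0
  [9] .#..# => .  t=0,i=6
  [8] .#... => .  t=0,i=2
  [7] ..### => #  t=2,i=10
  [6] ..##. => .  t=0,i=8
  [5] ..#.# => .  t=0,i=12
  [4] ..#.. => #  t=0,i=5
  [3] ...## => #  t=5,i=12
  [2] ...#. => #  t=0,i=4
  [1] ....# => #  t=1,i=12
  [0] ..... => #  t=1,i=10
  bits 10101000110110000110000010011111 = 2832752799

2832752799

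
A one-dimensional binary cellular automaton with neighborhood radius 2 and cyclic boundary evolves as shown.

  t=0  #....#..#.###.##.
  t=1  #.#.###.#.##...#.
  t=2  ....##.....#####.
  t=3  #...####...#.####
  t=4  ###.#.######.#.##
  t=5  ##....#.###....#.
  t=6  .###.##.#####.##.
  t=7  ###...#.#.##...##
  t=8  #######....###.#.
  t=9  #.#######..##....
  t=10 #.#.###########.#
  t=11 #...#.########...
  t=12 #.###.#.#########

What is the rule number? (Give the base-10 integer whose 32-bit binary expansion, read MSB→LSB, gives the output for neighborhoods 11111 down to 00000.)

3550180084

  #####|#  b31=1 t=2,i=13
  ####.|#  b30=1 t=2,i=14
  ###.#|.  b29=0 t=0,i=12
  ###..|#  b28=1 t=2,i=15
  ##.##|.  b27=0 t=0,i=13
  ##.#.|.  b26=0 t=0,i=16
  ##..#|#  b25=1 t=6,i=16
  ##...|#  b24=1 t=1,i=12
  #.###|#  b23=1 t=0,i=10
  #.##.|.  b22=0 t=0,i=14
  #.#.#|.  b21=0 t=1,i=0
  #.#..|#  b20=1 t=0,i=0
  #..##|#  b19=1 t=6,i=0
  #..#.|.  b18=0 t=0,i=7
  #...#|#  b17=1 t=1,i=13
  #....|#  b16=1 t=0,i=2
  .####|.  b15=0 t=2,i=12
  .###.|#  b14=1 t=0,i=11
  .##.#|#  b13=1 t=0,i=15
  .##..|#  b12=1 t=1,i=11
  .#.##|.  b11=0 t=0,i=9
  .#.#.|.  b10=0 t=1,i=1
  .#..#|#  b9=1 t=0,i=6
  .#...|.  b8=0 t=0,i=1
  ..###|#  b7=1 t=2,i=11
  ..##.|#  b6=1 t=2,i=4
  ..#.#|#  b5=1 t=0,i=8
  ..#..|#  b4=1 t=0,i=5
  ...##|.  b3=0 t=2,i=3
  ...#.|#  b2=1 t=0,i=4
  ....#|.  b1=0 t=0,i=3
  .....|.  b0=0 t=2,i=1
  bits 11010011100110110111001011110100 = 3550180084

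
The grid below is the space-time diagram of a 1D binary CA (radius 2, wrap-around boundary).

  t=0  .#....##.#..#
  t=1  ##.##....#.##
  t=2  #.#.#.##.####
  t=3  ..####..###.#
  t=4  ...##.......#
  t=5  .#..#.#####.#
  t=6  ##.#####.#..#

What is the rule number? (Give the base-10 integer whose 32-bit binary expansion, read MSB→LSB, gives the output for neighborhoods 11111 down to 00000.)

1219992627

  [31] ##### => .  t=2,i=11
  [30] ####. => #  t=1,i=0
  [29] ###.# => .  t=1,i=1
  [28] ###.. => .  t=3,i=5
  [27] ##.## => #  t=1,i=2
  [26] ##.#. => .  t=0,i=8
  [25] ##..# => .  t=3,i=6
  [24] ##... => .  t=1,i=5
  [23] #.### => #  t=1,i=11
  [22] #.##. => .  t=1,i=3
  [21] #.#.# => #  t=2,i=2
  [20] #.#.. => #  t=0,i=1
  [19] #..## => .  t=3,i=1
  [18] #..#. => #  t=0,i=11
  [17] #...# => #  t=4,i=1
  [16] #.... => #  t=0,i=3
  [15] .#### => #  t=1,i=12
  [14] .###. => .  t=3,i=9
  [13] .##.# => .  t=0,i=7
  [12] .##.. => #  t=1,i=4
  [11] .#.## => #  t=1,i=10
  [10] .#.#. => #  t=0,i=0
  [9] .#..# => .  t=0,i=10
  [8] .#... => .  t=0,i=2
  [7] ..### => .  t=3,i=2
  [6] ..##. => .  t=0,i=6
  [5] ..#.# => #  t=0,i=12
  [4] ..#.. => #  t=4,i=12
  [3] ...## => .  t=0,i=5
  [2] ...#. => .  t=1,i=8
  [1] ....# => #  t=0,i=4
  [0] ..... => #  t=4,i=7
  bits 01001000101101111001110000110011 = 1219992627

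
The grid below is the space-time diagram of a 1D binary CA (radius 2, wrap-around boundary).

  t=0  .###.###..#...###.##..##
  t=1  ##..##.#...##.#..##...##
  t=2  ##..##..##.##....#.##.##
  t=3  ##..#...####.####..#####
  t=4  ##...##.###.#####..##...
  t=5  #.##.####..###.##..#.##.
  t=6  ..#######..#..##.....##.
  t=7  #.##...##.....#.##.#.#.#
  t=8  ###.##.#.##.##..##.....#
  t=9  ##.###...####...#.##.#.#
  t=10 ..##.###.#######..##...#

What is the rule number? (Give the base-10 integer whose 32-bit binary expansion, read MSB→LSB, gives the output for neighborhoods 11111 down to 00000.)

  [31] ##### => .  t=3,i=21
  [30] ####. => #  t=1,i=0
  [29] ###.# => .  t=0,i=3
  [28] ###.. => #  t=0,i=7
  [27] ##.## => #  t=0,i=0
  [26] ##.#. => .  t=1,i=6
  [25] ##..# => .  t=0,i=8
  [24] ##... => #  t=1,i=19
  [23] #.### => #  t=0,i=1
  [22] #.##. => #  t=0,i=18
  [21] #.#.# => .  t=5,i=0
  [20] #.#.. => .  t=1,i=7
  [19] #..## => .  t=0,i=21
  [18] #..#. => .  t=0,i=9
  [17] #...# => #  t=0,i=12
  [16] #.... => #  t=2,i=14
  [15] .#### => #  t=1,i=23
  [14] .###. => .  t=0,i=2
  [13] .##.# => #  t=0,i=23
  [12] .##.. => .  t=0,i=19
  [11] .#.## => .  t=2,i=18
  [10] .#.#. => .  t=7,i=20
  [9] .#..# => .  t=1,i=15
  [8] .#... => #  t=0,i=11
  [7] ..### => #  t=0,i=14
  [6] ..##. => #  t=0,i=22
  [5] ..#.# => .  t=2,i=17
  [4] ..#.. => .  t=0,i=10
  [3] ...## => .  t=0,i=13
  [2] ...#. => #  t=2,i=16
  [1] ....# => #  t=2,i=15
  [0] ..... => .  t=6,i=18
  bits 01011001110000111010000111000110 = 1505993158

1505993158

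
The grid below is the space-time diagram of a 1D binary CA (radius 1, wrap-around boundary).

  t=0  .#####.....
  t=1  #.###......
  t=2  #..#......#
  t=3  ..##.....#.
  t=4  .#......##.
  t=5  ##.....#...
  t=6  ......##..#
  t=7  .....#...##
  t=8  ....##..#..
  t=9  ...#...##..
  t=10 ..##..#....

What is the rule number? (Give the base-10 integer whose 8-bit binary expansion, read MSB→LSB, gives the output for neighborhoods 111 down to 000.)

134

  [7] ### => #  t=0,i=2
  [6] ##. => .  t=0,i=5
  [5] #.# => .  t=1,i=1
  [4] #.. => .  t=0,i=6
  [3] .## => .  t=0,i=1
  [2] .#. => #  t=1,i=0
  [1] ..# => #  t=0,i=0
  [0] ... => .  t=0,i=7
  bits 10000110 = 134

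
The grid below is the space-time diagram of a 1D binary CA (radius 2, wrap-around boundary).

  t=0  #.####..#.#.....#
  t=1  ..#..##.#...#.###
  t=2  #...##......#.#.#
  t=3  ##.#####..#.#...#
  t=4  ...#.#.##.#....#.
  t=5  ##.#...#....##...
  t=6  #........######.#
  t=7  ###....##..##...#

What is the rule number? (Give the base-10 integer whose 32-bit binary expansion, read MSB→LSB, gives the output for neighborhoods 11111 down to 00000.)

2479427690

  [31] ##### => #  t=3,i=5
  [30] ####. => .  t=0,i=4
  [29] ###.# => .  t=3,i=1
  [28] ###.. => #  t=0,i=5
  [27] ##.## => .  t=0,i=1
  [26] ##.#. => .  t=1,i=7
  [25] ##..# => #  t=0,i=6
  [24] ##... => #  t=2,i=1
  [23] #.### => #  t=0,i=2
  [22] #.##. => #  t=2,i=16
  [21] #.#.# => .  t=2,i=14
  [20] #.#.. => .  t=0,i=10
  [19] #..## => #  t=1,i=4
  [18] #..#. => .  t=0,i=7
  [17] #...# => .  t=1,i=10
  [16] #.... => #  t=0,i=12
  [15] .#### => .  t=0,i=3
  [14] .###. => .  t=1,i=15
  [13] .##.# => .  t=0,i=0
  [12] .##.. => #  t=2,i=0
  [11] .#.## => .  t=1,i=13
  [10] .#.#. => .  t=0,i=9
  [9] .#..# => .  t=1,i=3
  [8] .#... => .  t=0,i=11
  [7] ..### => .  t=3,i=16
  [6] ..##. => #  t=0,i=16
  [5] ..#.# => #  t=0,i=8
  [4] ..#.. => .  t=1,i=2
  [3] ...## => #  t=0,i=15
  [2] ...#. => .  t=1,i=11
  [1] ....# => #  t=0,i=14
  [0] ..... => .  t=0,i=13
  bits 10010011110010010001000001101010 = 2479427690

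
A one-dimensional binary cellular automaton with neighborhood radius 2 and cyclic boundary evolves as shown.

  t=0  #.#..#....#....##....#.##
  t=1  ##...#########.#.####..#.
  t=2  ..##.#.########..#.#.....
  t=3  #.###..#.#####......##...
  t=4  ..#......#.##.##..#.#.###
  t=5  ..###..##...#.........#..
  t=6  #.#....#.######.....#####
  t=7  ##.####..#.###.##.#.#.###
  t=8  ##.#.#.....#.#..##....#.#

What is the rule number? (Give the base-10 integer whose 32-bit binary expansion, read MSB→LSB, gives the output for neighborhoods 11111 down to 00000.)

  nb #####: next=#  (t=1,i=7, bit31=1)
  nb ####.: next=#  (t=1,i=12, bit30=1)
  nb ###.#: next=#  (t=0,i=0, bit29=1)
  nb ###..: next=.  (t=1,i=20, bit28=0)
  nb ##.##: next=.  (t=4,i=13, bit27=0)
  nb ##.#.: next=#  (t=0,i=1, bit26=1)
  nb ##..#: next=.  (t=1,i=21, bit25=0)
  nb ##...: next=#  (t=0,i=17, bit24=1)
  nb #.###: next=#  (t=0,i=23, bit23=1)
  nb #.##.: next=.  (t=1,i=0, bit22=0)
  nb #.#.#: next=.  (t=1,i=15, bit21=0)
  nb #.#..: next=.  (t=0,i=2, bit20=0)
  nb #..##: next=.  (t=5,i=6, bit19=0)
  nb #..#.: next=.  (t=0,i=4, bit18=0)
  nb #...#: next=#  (t=1,i=3, bit17=1)
  nb #....: next=#  (t=0,i=7, bit16=1)
  nb .####: next=.  (t=1,i=6, bit15=0)
  nb .###.: next=.  (t=0,i=24, bit14=0)
  nb .##.#: next=#  (t=2,i=3, bit13=1)
  nb .##..: next=.  (t=0,i=16, bit12=0)
  nb .#.##: next=.  (t=0,i=22, bit11=0)
  nb .#.#.: next=.  (t=2,i=18, bit10=0)
  nb .#..#: next=.  (t=0,i=3, bit9=0)
  nb .#...: next=#  (t=0,i=6, bit8=1)
  nb ..###: next=#  (t=1,i=5, bit7=1)
  nb ..##.: next=#  (t=0,i=15, bit6=1)
  nb ..#.#: next=.  (t=0,i=21, bit5=0)
  nb ..#..: next=#  (t=0,i=5, bit4=1)
  nb ...##: next=.  (t=0,i=14, bit3=0)
  nb ...#.: next=#  (t=0,i=9, bit2=1)
  nb ....#: next=#  (t=0,i=8, bit1=1)
  nb .....: next=.  (t=2,i=22, bit0=0)
  bits 11100101100000110010000111010110 = 3850576342

3850576342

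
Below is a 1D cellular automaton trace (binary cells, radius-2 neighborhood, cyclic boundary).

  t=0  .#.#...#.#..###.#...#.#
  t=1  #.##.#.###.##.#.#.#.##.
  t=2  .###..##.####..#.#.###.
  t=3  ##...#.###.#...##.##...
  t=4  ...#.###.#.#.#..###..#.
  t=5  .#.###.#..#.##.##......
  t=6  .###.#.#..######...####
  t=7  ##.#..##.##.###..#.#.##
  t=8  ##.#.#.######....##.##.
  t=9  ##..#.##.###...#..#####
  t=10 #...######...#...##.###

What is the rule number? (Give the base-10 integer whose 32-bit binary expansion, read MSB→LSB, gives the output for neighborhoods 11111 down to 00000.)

3906612387

  #####|#  b31=1 t=6,i=12
  ####.|#  b30=1 t=2,i=11
  ###.#|#  b29=1 t=0,i=14
  ###..|.  b28=0 t=2,i=3
  ##.##|#  b27=1 t=1,i=10
  ##.#.|.  b26=0 t=0,i=15
  ##..#|.  b25=0 t=2,i=4
  ##...|.  b24=0 t=3,i=2
  #.###|#  b23=1 t=1,i=7
  #.##.|#  b22=1 t=1,i=2
  #.#.#|.  b21=0 t=0,i=1
  #.#..|#  b20=1 t=0,i=3
  #..##|#  b19=1 t=0,i=11
  #..#.|.  b18=0 t=2,i=14
  #...#|#  b17=1 t=0,i=5
  #....|.  b16=0 t=4,i=0
  .####|.  b15=0 t=2,i=10
  .###.|.  b14=0 t=0,i=13
  .##.#|#  b13=1 t=1,i=3
  .##..|.  b12=0 t=3,i=1
  .#.##|#  b11=1 t=1,i=1
  .#.#.|#  b10=1 t=0,i=0
  .#..#|.  b9=0 t=0,i=10
  .#...|.  b8=0 t=0,i=4
  ..###|#  b7=1 t=0,i=12
  ..##.|.  b6=0 t=2,i=6
  ..#.#|#  b5=1 t=0,i=7
  ..#..|.  b4=0 t=4,i=21
  ...##|.  b3=0 t=3,i=14
  ...#.|.  b2=0 t=0,i=6
  ....#|#  b1=1 t=4,i=1
  .....|#  b0=1 t=5,i=19
  bits 11101000110110100010110010100011 = 3906612387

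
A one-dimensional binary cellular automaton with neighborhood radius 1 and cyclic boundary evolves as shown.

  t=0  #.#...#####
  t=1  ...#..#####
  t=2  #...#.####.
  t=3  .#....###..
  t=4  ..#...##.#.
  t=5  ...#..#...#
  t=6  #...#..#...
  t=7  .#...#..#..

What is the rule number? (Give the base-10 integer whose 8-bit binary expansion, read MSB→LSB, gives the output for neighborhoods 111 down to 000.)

  [7] ### => #  t=0,i=7
  [6] ##. => .  t=0,i=0
  [5] #.# => .  t=0,i=1
  [4] #.. => #  t=0,i=3
  [3] .## => #  t=0,i=6
  [2] .#. => .  t=0,i=2
  [1] ..# => .  t=0,i=5
  [0] ... => .  t=0,i=4
  bits 10011000 = 152

152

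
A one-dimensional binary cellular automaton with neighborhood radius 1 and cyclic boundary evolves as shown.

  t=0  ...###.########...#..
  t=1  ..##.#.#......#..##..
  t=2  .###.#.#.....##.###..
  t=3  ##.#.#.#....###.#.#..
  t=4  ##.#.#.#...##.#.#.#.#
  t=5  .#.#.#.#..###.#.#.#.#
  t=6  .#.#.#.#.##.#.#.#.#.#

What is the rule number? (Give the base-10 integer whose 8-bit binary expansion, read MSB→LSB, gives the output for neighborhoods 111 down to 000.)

  nb ###: next=.  (t=0,i=4, bit7=0)
  nb ##.: next=#  (t=0,i=5, bit6=1)
  nb #.#: next=.  (t=0,i=6, bit5=0)
  nb #..: next=.  (t=0,i=15, bit4=0)
  nb .##: next=#  (t=0,i=3, bit3=1)
  nb .#.: next=#  (t=0,i=18, bit2=1)
  nb ..#: next=#  (t=0,i=2, bit1=1)
  nb ...: next=.  (t=0,i=0, bit0=0)
  bits 01001110 = 78

78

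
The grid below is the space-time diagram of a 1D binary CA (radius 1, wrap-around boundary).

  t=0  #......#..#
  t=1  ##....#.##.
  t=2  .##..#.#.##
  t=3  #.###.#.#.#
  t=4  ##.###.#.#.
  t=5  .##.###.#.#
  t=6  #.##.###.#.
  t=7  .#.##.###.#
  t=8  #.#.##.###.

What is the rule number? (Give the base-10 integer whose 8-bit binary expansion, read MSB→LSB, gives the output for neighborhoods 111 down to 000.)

  ### -> #   bit 7 = 1  t=3,i=3
  ##. -> #   bit 6 = 1  t=0,i=0
  #.# -> #   bit 5 = 1  t=1,i=7
  #.. -> #   bit 4 = 1  t=0,i=1
  .## -> .   bit 3 = 0  t=0,i=10
  .#. -> .   bit 2 = 0  t=0,i=7
  ..# -> #   bit 1 = 1  t=0,i=6
  ... -> .   bit 0 = 0  t=0,i=2
  bits 11110010 = 242

242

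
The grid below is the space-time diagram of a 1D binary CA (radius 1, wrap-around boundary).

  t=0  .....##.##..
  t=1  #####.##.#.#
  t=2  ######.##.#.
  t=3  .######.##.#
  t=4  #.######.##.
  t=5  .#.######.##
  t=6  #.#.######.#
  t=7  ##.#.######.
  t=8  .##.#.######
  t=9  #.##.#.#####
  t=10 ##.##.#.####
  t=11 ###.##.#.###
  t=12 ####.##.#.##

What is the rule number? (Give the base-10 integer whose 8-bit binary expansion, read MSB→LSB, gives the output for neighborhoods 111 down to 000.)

  ### -> #   bit 7 = 1  t=1,i=0
  ##. -> #   bit 6 = 1  t=0,i=6
  #.# -> #   bit 5 = 1  t=0,i=7
  #.. -> .   bit 4 = 0  t=0,i=10
  .## -> .   bit 3 = 0  t=0,i=5
  .#. -> .   bit 2 = 0  t=1,i=9
  ..# -> #   bit 1 = 1  t=0,i=4
  ... -> #   bit 0 = 1  t=0,i=0
  bits 11100011 = 227

227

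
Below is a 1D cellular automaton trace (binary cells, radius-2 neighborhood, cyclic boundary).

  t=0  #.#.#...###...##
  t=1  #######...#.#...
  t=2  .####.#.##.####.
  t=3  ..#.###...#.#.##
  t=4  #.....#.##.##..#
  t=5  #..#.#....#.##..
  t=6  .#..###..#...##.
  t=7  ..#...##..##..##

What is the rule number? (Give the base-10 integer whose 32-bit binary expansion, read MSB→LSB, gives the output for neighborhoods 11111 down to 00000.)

  nb #####: next=#  (t=1,i=2, bit31=1)
  nb ####.: next=.  (t=1,i=5, bit30=0)
  nb ###.#: next=#  (t=0,i=0, bit29=1)
  nb ###..: next=#  (t=0,i=10, bit28=1)
  nb ##.##: next=#  (t=2,i=10, bit27=1)
  nb ##.#.: next=#  (t=0,i=1, bit26=1)
  nb ##..#: next=#  (t=2,i=15, bit25=1)
  nb ##...: next=.  (t=0,i=11, bit24=0)
  nb #.###: next=.  (t=2,i=11, bit23=0)
  nb #.##.: next=.  (t=2,i=8, bit22=0)
  nb #.#.#: next=#  (t=0,i=2, bit21=1)
  nb #.#..: next=#  (t=0,i=4, bit20=1)
  nb #..##: next=.  (t=2,i=0, bit19=0)
  nb #..#.: next=.  (t=3,i=1, bit18=0)
  nb #...#: next=#  (t=0,i=6, bit17=1)
  nb #....: next=.  (t=4,i=2, bit16=0)
  nb .####: next=#  (t=1,i=1, bit15=1)
  nb .###.: next=.  (t=0,i=9, bit14=0)
  nb .##.#: next=.  (t=2,i=9, bit13=0)
  nb .##..: next=#  (t=3,i=15, bit12=1)
  nb .#.##: next=.  (t=2,i=7, bit11=0)
  nb .#.#.: next=#  (t=0,i=3, bit10=1)
  nb .#..#: next=#  (t=5,i=1, bit9=1)
  nb .#...: next=#  (t=0,i=5, bit8=1)
  nb ..###: next=.  (t=0,i=8, bit7=0)
  nb ..##.: next=.  (t=4,i=15, bit6=0)
  nb ..#.#: next=.  (t=1,i=10, bit5=0)
  nb ..#..: next=.  (t=5,i=0, bit4=0)
  nb ...##: next=.  (t=0,i=7, bit3=0)
  nb ...#.: next=#  (t=1,i=9, bit2=1)
  nb ....#: next=.  (t=4,i=4, bit1=0)
  nb .....: next=#  (t=4,i=3, bit0=1)
  bits 10111110001100101001011100000101 = 3190986501

3190986501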